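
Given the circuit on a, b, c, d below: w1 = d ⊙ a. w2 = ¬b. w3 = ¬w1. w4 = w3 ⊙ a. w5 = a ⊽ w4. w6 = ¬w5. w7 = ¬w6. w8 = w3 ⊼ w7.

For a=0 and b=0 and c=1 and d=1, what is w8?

0

w1 = 1 ⊙ 0 = 0
w3 = ¬0 = 1
w4 = 1 ⊙ 0 = 0
w5 = 0 ⊽ 0 = 1
w6 = ¬1 = 0
w7 = ¬0 = 1
w8 = 1 ⊼ 1 = 0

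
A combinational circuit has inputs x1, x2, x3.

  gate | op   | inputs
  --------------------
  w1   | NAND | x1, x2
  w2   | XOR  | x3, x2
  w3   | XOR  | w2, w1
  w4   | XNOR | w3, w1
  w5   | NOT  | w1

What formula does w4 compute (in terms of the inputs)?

((x3 XOR x2) XOR (x1 NAND x2)) XNOR (x1 NAND x2)

w1 = x1 NAND x2
w2 = x3 XOR x2
w3 = w2 XOR w1 = (x3 XOR x2) XOR (x1 NAND x2)
w4 = w3 XNOR w1 = ((x3 XOR x2) XOR (x1 NAND x2)) XNOR (x1 NAND x2)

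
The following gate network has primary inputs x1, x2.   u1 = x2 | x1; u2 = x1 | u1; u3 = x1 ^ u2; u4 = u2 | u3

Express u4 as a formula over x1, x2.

(x1 | (x2 | x1)) | (x1 ^ (x1 | (x2 | x1)))

u1 = x2 | x1
u2 = x1 | u1 = x1 | (x2 | x1)
u3 = x1 ^ u2 = x1 ^ (x1 | (x2 | x1))
u4 = u2 | u3 = (x1 | (x2 | x1)) | (x1 ^ (x1 | (x2 | x1)))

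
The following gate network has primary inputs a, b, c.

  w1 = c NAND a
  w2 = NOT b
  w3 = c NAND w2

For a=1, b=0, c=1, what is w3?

0

w2 = NOT 0 = 1
w3 = 1 NAND 1 = 0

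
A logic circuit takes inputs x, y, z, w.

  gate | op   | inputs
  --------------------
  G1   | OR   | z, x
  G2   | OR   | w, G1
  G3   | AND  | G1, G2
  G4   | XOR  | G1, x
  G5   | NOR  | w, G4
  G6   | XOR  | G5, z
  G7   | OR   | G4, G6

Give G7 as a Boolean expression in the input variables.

G1 = z OR x
G4 = G1 XOR x = (z OR x) XOR x
G5 = w NOR G4 = w NOR ((z OR x) XOR x)
G6 = G5 XOR z = (w NOR ((z OR x) XOR x)) XOR z
G7 = G4 OR G6 = ((z OR x) XOR x) OR ((w NOR ((z OR x) XOR x)) XOR z)

((z OR x) XOR x) OR ((w NOR ((z OR x) XOR x)) XOR z)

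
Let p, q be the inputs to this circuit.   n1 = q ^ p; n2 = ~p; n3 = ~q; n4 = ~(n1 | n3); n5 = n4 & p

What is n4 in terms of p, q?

~((q ^ p) | ~q)

n1 = q ^ p
n3 = ~q
n4 = ~(n1 | n3) = ~((q ^ p) | ~q)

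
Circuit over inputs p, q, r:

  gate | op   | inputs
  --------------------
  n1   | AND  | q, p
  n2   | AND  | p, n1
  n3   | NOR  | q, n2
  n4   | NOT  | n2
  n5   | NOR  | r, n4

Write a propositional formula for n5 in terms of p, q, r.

n1 = q AND p
n2 = p AND n1 = p AND (q AND p)
n4 = NOT n2 = NOT (p AND (q AND p))
n5 = r NOR n4 = r NOR NOT (p AND (q AND p))

r NOR NOT (p AND (q AND p))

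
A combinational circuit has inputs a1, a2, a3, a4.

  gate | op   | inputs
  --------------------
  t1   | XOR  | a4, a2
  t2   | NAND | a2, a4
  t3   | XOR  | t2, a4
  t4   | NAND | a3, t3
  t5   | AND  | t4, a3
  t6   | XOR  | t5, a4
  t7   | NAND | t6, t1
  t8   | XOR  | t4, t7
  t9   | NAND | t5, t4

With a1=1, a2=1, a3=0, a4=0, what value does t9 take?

t2 = 1 NAND 0 = 1
t3 = 1 XOR 0 = 1
t4 = 0 NAND 1 = 1
t5 = 1 AND 0 = 0
t9 = 0 NAND 1 = 1

1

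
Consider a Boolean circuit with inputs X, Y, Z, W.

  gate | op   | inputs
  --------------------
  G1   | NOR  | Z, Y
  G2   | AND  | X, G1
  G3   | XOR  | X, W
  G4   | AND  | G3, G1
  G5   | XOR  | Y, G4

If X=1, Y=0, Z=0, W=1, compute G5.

G1 = 0 NOR 0 = 1
G3 = 1 XOR 1 = 0
G4 = 0 AND 1 = 0
G5 = 0 XOR 0 = 0

0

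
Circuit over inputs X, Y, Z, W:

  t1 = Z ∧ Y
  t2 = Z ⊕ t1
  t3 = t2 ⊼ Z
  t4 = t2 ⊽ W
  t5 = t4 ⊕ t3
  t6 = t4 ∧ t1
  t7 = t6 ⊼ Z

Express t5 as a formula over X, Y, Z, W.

t1 = Z ∧ Y
t2 = Z ⊕ t1 = Z ⊕ (Z ∧ Y)
t3 = t2 ⊼ Z = (Z ⊕ (Z ∧ Y)) ⊼ Z
t4 = t2 ⊽ W = (Z ⊕ (Z ∧ Y)) ⊽ W
t5 = t4 ⊕ t3 = ((Z ⊕ (Z ∧ Y)) ⊽ W) ⊕ ((Z ⊕ (Z ∧ Y)) ⊼ Z)

((Z ⊕ (Z ∧ Y)) ⊽ W) ⊕ ((Z ⊕ (Z ∧ Y)) ⊼ Z)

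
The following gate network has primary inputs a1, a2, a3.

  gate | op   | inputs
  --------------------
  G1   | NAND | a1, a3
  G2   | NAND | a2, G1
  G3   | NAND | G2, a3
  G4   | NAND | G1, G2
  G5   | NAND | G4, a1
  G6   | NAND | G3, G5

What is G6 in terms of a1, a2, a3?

G1 = a1 NAND a3
G2 = a2 NAND G1 = a2 NAND (a1 NAND a3)
G3 = G2 NAND a3 = (a2 NAND (a1 NAND a3)) NAND a3
G4 = G1 NAND G2 = (a1 NAND a3) NAND (a2 NAND (a1 NAND a3))
G5 = G4 NAND a1 = ((a1 NAND a3) NAND (a2 NAND (a1 NAND a3))) NAND a1
G6 = G3 NAND G5 = ((a2 NAND (a1 NAND a3)) NAND a3) NAND (((a1 NAND a3) NAND (a2 NAND (a1 NAND a3))) NAND a1)

((a2 NAND (a1 NAND a3)) NAND a3) NAND (((a1 NAND a3) NAND (a2 NAND (a1 NAND a3))) NAND a1)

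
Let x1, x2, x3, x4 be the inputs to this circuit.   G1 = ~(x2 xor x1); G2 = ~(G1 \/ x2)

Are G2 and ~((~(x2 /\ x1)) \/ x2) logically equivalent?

G1 = ~(x2 xor x1)
G2 = ~(G1 \/ x2) = ~((~(x2 xor x1)) \/ x2)
At x1=1, x2=0, x3=0, x4=0: circuit gives 1, formula gives 0.

No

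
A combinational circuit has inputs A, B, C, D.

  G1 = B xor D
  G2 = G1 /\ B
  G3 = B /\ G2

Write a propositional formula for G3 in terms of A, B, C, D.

G1 = B xor D
G2 = G1 /\ B = (B xor D) /\ B
G3 = B /\ G2 = B /\ ((B xor D) /\ B)

B /\ ((B xor D) /\ B)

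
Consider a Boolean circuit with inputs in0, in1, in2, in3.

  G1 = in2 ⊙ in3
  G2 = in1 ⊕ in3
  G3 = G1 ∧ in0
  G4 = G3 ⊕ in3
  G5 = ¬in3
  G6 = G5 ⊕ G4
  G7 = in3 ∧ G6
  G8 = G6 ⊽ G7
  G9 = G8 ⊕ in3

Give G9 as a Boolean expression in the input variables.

G1 = in2 ⊙ in3
G3 = G1 ∧ in0 = (in2 ⊙ in3) ∧ in0
G4 = G3 ⊕ in3 = ((in2 ⊙ in3) ∧ in0) ⊕ in3
G5 = ¬in3
G6 = G5 ⊕ G4 = ¬in3 ⊕ (((in2 ⊙ in3) ∧ in0) ⊕ in3)
G7 = in3 ∧ G6 = in3 ∧ (¬in3 ⊕ (((in2 ⊙ in3) ∧ in0) ⊕ in3))
G8 = G6 ⊽ G7 = (¬in3 ⊕ (((in2 ⊙ in3) ∧ in0) ⊕ in3)) ⊽ (in3 ∧ (¬in3 ⊕ (((in2 ⊙ in3) ∧ in0) ⊕ in3)))
G9 = G8 ⊕ in3 = ((¬in3 ⊕ (((in2 ⊙ in3) ∧ in0) ⊕ in3)) ⊽ (in3 ∧ (¬in3 ⊕ (((in2 ⊙ in3) ∧ in0) ⊕ in3)))) ⊕ in3

((¬in3 ⊕ (((in2 ⊙ in3) ∧ in0) ⊕ in3)) ⊽ (in3 ∧ (¬in3 ⊕ (((in2 ⊙ in3) ∧ in0) ⊕ in3)))) ⊕ in3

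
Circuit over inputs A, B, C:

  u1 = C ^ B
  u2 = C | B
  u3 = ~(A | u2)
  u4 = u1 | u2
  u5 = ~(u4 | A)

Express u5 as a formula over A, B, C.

~(((C ^ B) | (C | B)) | A)

u1 = C ^ B
u2 = C | B
u4 = u1 | u2 = (C ^ B) | (C | B)
u5 = ~(u4 | A) = ~(((C ^ B) | (C | B)) | A)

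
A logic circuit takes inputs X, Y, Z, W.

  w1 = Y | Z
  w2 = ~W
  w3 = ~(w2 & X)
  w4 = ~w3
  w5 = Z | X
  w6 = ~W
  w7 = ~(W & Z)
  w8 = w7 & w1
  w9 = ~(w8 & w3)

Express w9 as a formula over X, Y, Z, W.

w1 = Y | Z
w2 = ~W
w3 = ~(w2 & X) = ~(~W & X)
w7 = ~(W & Z)
w8 = w7 & w1 = (~(W & Z)) & (Y | Z)
w9 = ~(w8 & w3) = ~(((~(W & Z)) & (Y | Z)) & (~(~W & X)))

~(((~(W & Z)) & (Y | Z)) & (~(~W & X)))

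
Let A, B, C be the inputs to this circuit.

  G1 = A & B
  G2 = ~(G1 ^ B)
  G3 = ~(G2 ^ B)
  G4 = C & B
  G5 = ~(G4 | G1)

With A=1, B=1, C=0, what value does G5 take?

0

G1 = 1 & 1 = 1
G4 = 0 & 1 = 0
G5 = ~(0 | 1) = 0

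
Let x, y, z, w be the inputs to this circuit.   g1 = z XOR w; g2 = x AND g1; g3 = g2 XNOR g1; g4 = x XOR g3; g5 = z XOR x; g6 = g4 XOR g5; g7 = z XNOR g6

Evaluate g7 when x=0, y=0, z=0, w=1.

g1 = 0 XOR 1 = 1
g2 = 0 AND 1 = 0
g3 = 0 XNOR 1 = 0
g4 = 0 XOR 0 = 0
g5 = 0 XOR 0 = 0
g6 = 0 XOR 0 = 0
g7 = 0 XNOR 0 = 1

1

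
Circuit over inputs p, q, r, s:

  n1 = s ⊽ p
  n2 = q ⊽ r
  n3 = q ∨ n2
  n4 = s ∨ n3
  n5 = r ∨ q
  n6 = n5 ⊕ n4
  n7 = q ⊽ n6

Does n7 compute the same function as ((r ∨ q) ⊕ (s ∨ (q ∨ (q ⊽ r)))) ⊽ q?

n2 = q ⊽ r
n3 = q ∨ n2 = q ∨ (q ⊽ r)
n4 = s ∨ n3 = s ∨ (q ∨ (q ⊽ r))
n5 = r ∨ q
n6 = n5 ⊕ n4 = (r ∨ q) ⊕ (s ∨ (q ∨ (q ⊽ r)))
n7 = q ⊽ n6 = q ⊽ ((r ∨ q) ⊕ (s ∨ (q ∨ (q ⊽ r))))
At p=0, q=0, r=0, s=0: circuit gives 0, formula gives 0.
At p=0, q=0, r=1, s=1: circuit gives 1, formula gives 1.
Agrees on all 16 inputs.

Yes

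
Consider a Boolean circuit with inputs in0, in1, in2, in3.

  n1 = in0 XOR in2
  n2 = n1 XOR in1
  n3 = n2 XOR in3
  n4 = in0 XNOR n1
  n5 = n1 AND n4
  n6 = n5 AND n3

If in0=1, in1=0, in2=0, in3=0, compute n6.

1

n1 = 1 XOR 0 = 1
n2 = 1 XOR 0 = 1
n3 = 1 XOR 0 = 1
n4 = 1 XNOR 1 = 1
n5 = 1 AND 1 = 1
n6 = 1 AND 1 = 1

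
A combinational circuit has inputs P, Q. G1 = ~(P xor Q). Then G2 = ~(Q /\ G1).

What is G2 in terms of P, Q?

G1 = ~(P xor Q)
G2 = ~(Q /\ G1) = ~(Q /\ (~(P xor Q)))

~(Q /\ (~(P xor Q)))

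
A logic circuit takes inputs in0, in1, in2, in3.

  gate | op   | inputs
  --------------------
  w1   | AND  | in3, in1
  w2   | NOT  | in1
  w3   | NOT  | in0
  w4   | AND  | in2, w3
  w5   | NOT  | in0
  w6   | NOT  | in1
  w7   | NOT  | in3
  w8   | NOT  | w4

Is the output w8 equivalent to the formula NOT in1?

w3 = NOT in0
w4 = in2 AND w3 = in2 AND NOT in0
w8 = NOT w4 = NOT (in2 AND NOT in0)
At in0=0, in1=0, in2=1, in3=0: circuit gives 0, formula gives 1.

No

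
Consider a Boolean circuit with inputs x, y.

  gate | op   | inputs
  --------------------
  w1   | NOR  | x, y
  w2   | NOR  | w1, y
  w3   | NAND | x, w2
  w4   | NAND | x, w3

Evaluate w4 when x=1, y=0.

w1 = 1 NOR 0 = 0
w2 = 0 NOR 0 = 1
w3 = 1 NAND 1 = 0
w4 = 1 NAND 0 = 1

1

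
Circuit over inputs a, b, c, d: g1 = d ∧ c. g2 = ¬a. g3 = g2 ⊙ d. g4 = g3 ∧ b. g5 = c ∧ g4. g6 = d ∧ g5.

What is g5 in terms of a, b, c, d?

g2 = ¬a
g3 = g2 ⊙ d = ¬a ⊙ d
g4 = g3 ∧ b = (¬a ⊙ d) ∧ b
g5 = c ∧ g4 = c ∧ ((¬a ⊙ d) ∧ b)

c ∧ ((¬a ⊙ d) ∧ b)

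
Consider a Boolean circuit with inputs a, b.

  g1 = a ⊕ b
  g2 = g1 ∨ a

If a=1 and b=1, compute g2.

g1 = 1 ⊕ 1 = 0
g2 = 0 ∨ 1 = 1

1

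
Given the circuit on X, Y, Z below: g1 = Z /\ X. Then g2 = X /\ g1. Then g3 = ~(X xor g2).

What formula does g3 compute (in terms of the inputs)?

~(X xor (X /\ (Z /\ X)))

g1 = Z /\ X
g2 = X /\ g1 = X /\ (Z /\ X)
g3 = ~(X xor g2) = ~(X xor (X /\ (Z /\ X)))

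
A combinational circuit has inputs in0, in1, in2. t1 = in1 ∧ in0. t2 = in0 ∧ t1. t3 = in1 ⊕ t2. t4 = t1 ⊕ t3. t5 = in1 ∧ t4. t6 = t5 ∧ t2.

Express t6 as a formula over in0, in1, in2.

t1 = in1 ∧ in0
t2 = in0 ∧ t1 = in0 ∧ (in1 ∧ in0)
t3 = in1 ⊕ t2 = in1 ⊕ (in0 ∧ (in1 ∧ in0))
t4 = t1 ⊕ t3 = (in1 ∧ in0) ⊕ (in1 ⊕ (in0 ∧ (in1 ∧ in0)))
t5 = in1 ∧ t4 = in1 ∧ ((in1 ∧ in0) ⊕ (in1 ⊕ (in0 ∧ (in1 ∧ in0))))
t6 = t5 ∧ t2 = (in1 ∧ ((in1 ∧ in0) ⊕ (in1 ⊕ (in0 ∧ (in1 ∧ in0))))) ∧ (in0 ∧ (in1 ∧ in0))

(in1 ∧ ((in1 ∧ in0) ⊕ (in1 ⊕ (in0 ∧ (in1 ∧ in0))))) ∧ (in0 ∧ (in1 ∧ in0))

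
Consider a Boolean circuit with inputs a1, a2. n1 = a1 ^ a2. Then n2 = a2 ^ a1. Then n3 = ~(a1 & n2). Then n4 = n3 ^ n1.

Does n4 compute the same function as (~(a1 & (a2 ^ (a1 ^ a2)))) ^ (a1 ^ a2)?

No

n1 = a1 ^ a2
n2 = a2 ^ a1
n3 = ~(a1 & n2) = ~(a1 & (a2 ^ a1))
n4 = n3 ^ n1 = (~(a1 & (a2 ^ a1))) ^ (a1 ^ a2)
At a1=1, a2=1: circuit gives 1, formula gives 0.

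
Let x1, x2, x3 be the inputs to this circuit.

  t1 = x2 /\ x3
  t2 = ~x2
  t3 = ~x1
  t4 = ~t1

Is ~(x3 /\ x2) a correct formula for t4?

t1 = x2 /\ x3
t4 = ~t1 = ~(x2 /\ x3)
At x1=0, x2=1, x3=1: circuit gives 0, formula gives 0.
At x1=0, x2=0, x3=0: circuit gives 1, formula gives 1.
Agrees on all 8 inputs.

Yes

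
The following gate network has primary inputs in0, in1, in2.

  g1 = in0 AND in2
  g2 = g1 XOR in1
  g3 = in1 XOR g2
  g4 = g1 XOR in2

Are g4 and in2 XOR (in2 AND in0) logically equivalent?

g1 = in0 AND in2
g4 = g1 XOR in2 = (in0 AND in2) XOR in2
At in0=0, in1=0, in2=0: circuit gives 0, formula gives 0.
At in0=0, in1=0, in2=1: circuit gives 1, formula gives 1.
Agrees on all 8 inputs.

Yes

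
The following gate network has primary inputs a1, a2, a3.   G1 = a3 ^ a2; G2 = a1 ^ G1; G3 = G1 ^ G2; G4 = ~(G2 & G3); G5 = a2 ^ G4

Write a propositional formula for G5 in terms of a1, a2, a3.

G1 = a3 ^ a2
G2 = a1 ^ G1 = a1 ^ (a3 ^ a2)
G3 = G1 ^ G2 = (a3 ^ a2) ^ (a1 ^ (a3 ^ a2))
G4 = ~(G2 & G3) = ~((a1 ^ (a3 ^ a2)) & ((a3 ^ a2) ^ (a1 ^ (a3 ^ a2))))
G5 = a2 ^ G4 = a2 ^ (~((a1 ^ (a3 ^ a2)) & ((a3 ^ a2) ^ (a1 ^ (a3 ^ a2)))))

a2 ^ (~((a1 ^ (a3 ^ a2)) & ((a3 ^ a2) ^ (a1 ^ (a3 ^ a2)))))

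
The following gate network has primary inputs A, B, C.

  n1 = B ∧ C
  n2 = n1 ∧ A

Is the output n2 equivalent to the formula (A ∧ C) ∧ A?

No

n1 = B ∧ C
n2 = n1 ∧ A = (B ∧ C) ∧ A
At A=1, B=0, C=1: circuit gives 0, formula gives 1.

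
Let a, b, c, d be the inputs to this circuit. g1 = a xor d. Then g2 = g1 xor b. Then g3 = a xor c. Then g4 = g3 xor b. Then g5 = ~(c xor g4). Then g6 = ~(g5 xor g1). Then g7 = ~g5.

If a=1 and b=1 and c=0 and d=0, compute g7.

0

g3 = 1 xor 0 = 1
g4 = 1 xor 1 = 0
g5 = ~(0 xor 0) = 1
g7 = ~1 = 0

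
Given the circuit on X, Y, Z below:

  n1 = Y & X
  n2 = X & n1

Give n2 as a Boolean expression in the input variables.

n1 = Y & X
n2 = X & n1 = X & (Y & X)

X & (Y & X)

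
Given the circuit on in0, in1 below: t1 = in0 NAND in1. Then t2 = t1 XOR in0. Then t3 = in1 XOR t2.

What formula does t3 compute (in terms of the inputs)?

in1 XOR ((in0 NAND in1) XOR in0)

t1 = in0 NAND in1
t2 = t1 XOR in0 = (in0 NAND in1) XOR in0
t3 = in1 XOR t2 = in1 XOR ((in0 NAND in1) XOR in0)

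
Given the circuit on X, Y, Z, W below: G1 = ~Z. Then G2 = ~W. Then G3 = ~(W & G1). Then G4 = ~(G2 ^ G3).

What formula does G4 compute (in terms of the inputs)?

~(~W ^ (~(W & ~Z)))

G1 = ~Z
G2 = ~W
G3 = ~(W & G1) = ~(W & ~Z)
G4 = ~(G2 ^ G3) = ~(~W ^ (~(W & ~Z)))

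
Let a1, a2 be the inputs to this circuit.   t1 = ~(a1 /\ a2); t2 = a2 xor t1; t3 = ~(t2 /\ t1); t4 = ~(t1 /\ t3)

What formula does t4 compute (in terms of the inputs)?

~((~(a1 /\ a2)) /\ (~((a2 xor (~(a1 /\ a2))) /\ (~(a1 /\ a2)))))

t1 = ~(a1 /\ a2)
t2 = a2 xor t1 = a2 xor (~(a1 /\ a2))
t3 = ~(t2 /\ t1) = ~((a2 xor (~(a1 /\ a2))) /\ (~(a1 /\ a2)))
t4 = ~(t1 /\ t3) = ~((~(a1 /\ a2)) /\ (~((a2 xor (~(a1 /\ a2))) /\ (~(a1 /\ a2)))))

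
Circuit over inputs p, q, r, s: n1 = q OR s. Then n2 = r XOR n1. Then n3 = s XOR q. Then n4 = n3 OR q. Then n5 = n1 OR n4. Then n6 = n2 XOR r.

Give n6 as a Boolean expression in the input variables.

(r XOR (q OR s)) XOR r

n1 = q OR s
n2 = r XOR n1 = r XOR (q OR s)
n6 = n2 XOR r = (r XOR (q OR s)) XOR r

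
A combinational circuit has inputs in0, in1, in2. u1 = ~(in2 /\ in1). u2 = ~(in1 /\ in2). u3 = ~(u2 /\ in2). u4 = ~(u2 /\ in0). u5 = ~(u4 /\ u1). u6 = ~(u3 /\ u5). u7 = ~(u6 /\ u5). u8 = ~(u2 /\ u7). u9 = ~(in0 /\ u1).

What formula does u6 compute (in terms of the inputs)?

~((~((~(in1 /\ in2)) /\ in2)) /\ (~((~((~(in1 /\ in2)) /\ in0)) /\ (~(in2 /\ in1)))))

u1 = ~(in2 /\ in1)
u2 = ~(in1 /\ in2)
u3 = ~(u2 /\ in2) = ~((~(in1 /\ in2)) /\ in2)
u4 = ~(u2 /\ in0) = ~((~(in1 /\ in2)) /\ in0)
u5 = ~(u4 /\ u1) = ~((~((~(in1 /\ in2)) /\ in0)) /\ (~(in2 /\ in1)))
u6 = ~(u3 /\ u5) = ~((~((~(in1 /\ in2)) /\ in2)) /\ (~((~((~(in1 /\ in2)) /\ in0)) /\ (~(in2 /\ in1)))))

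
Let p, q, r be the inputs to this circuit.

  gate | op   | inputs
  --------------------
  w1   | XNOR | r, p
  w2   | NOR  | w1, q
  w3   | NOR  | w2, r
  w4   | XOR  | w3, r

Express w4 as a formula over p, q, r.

w1 = r XNOR p
w2 = w1 NOR q = (r XNOR p) NOR q
w3 = w2 NOR r = ((r XNOR p) NOR q) NOR r
w4 = w3 XOR r = (((r XNOR p) NOR q) NOR r) XOR r

(((r XNOR p) NOR q) NOR r) XOR r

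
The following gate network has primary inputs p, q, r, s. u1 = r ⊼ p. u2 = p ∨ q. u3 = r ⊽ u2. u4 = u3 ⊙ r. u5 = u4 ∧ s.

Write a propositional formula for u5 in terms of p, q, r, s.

((r ⊽ (p ∨ q)) ⊙ r) ∧ s

u2 = p ∨ q
u3 = r ⊽ u2 = r ⊽ (p ∨ q)
u4 = u3 ⊙ r = (r ⊽ (p ∨ q)) ⊙ r
u5 = u4 ∧ s = ((r ⊽ (p ∨ q)) ⊙ r) ∧ s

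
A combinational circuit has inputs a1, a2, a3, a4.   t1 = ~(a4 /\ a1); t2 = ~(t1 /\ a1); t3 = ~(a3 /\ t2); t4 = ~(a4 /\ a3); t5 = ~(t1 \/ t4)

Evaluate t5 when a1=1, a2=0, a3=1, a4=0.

t1 = ~(0 /\ 1) = 1
t4 = ~(0 /\ 1) = 1
t5 = ~(1 \/ 1) = 0

0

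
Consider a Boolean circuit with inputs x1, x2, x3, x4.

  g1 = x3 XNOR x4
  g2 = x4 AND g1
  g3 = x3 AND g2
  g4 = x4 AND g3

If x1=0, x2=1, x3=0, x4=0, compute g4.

g1 = 0 XNOR 0 = 1
g2 = 0 AND 1 = 0
g3 = 0 AND 0 = 0
g4 = 0 AND 0 = 0

0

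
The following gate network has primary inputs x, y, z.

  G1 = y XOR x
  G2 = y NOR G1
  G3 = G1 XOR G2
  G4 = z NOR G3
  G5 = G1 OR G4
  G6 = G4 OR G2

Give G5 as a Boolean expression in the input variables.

(y XOR x) OR (z NOR ((y XOR x) XOR (y NOR (y XOR x))))

G1 = y XOR x
G2 = y NOR G1 = y NOR (y XOR x)
G3 = G1 XOR G2 = (y XOR x) XOR (y NOR (y XOR x))
G4 = z NOR G3 = z NOR ((y XOR x) XOR (y NOR (y XOR x)))
G5 = G1 OR G4 = (y XOR x) OR (z NOR ((y XOR x) XOR (y NOR (y XOR x))))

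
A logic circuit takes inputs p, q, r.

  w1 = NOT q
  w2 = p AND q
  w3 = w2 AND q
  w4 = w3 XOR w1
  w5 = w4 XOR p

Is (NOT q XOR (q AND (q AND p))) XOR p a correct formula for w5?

Yes

w1 = NOT q
w2 = p AND q
w3 = w2 AND q = (p AND q) AND q
w4 = w3 XOR w1 = ((p AND q) AND q) XOR NOT q
w5 = w4 XOR p = (((p AND q) AND q) XOR NOT q) XOR p
At p=0, q=1, r=0: circuit gives 0, formula gives 0.
At p=0, q=0, r=0: circuit gives 1, formula gives 1.
Agrees on all 8 inputs.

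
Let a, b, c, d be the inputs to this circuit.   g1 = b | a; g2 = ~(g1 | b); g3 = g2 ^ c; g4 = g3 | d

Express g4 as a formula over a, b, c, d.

g1 = b | a
g2 = ~(g1 | b) = ~((b | a) | b)
g3 = g2 ^ c = (~((b | a) | b)) ^ c
g4 = g3 | d = ((~((b | a) | b)) ^ c) | d

((~((b | a) | b)) ^ c) | d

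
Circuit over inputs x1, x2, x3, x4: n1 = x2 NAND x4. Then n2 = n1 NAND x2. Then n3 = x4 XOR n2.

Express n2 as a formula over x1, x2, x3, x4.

(x2 NAND x4) NAND x2

n1 = x2 NAND x4
n2 = n1 NAND x2 = (x2 NAND x4) NAND x2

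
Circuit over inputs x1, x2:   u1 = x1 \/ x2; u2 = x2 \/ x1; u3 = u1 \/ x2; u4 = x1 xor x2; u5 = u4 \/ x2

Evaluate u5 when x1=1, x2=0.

u4 = 1 xor 0 = 1
u5 = 1 \/ 0 = 1

1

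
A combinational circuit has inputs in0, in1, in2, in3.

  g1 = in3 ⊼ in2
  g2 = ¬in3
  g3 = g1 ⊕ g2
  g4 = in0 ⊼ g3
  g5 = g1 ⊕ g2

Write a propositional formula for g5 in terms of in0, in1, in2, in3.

g1 = in3 ⊼ in2
g2 = ¬in3
g5 = g1 ⊕ g2 = (in3 ⊼ in2) ⊕ ¬in3

(in3 ⊼ in2) ⊕ ¬in3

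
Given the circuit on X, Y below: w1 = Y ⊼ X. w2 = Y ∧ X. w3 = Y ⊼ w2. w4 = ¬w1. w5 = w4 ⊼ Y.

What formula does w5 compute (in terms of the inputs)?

w1 = Y ⊼ X
w4 = ¬w1 = ¬(Y ⊼ X)
w5 = w4 ⊼ Y = ¬(Y ⊼ X) ⊼ Y

¬(Y ⊼ X) ⊼ Y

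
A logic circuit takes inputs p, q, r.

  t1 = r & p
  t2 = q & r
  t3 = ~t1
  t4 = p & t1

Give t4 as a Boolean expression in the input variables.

p & (r & p)

t1 = r & p
t4 = p & t1 = p & (r & p)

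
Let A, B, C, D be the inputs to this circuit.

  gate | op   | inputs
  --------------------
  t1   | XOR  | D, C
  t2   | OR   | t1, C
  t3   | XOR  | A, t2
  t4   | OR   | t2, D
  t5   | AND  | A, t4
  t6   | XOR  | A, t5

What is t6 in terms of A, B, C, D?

t1 = D XOR C
t2 = t1 OR C = (D XOR C) OR C
t4 = t2 OR D = ((D XOR C) OR C) OR D
t5 = A AND t4 = A AND (((D XOR C) OR C) OR D)
t6 = A XOR t5 = A XOR (A AND (((D XOR C) OR C) OR D))

A XOR (A AND (((D XOR C) OR C) OR D))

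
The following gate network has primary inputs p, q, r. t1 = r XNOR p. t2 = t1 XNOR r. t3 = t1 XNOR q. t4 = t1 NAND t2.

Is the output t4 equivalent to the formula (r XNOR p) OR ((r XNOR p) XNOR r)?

t1 = r XNOR p
t2 = t1 XNOR r = (r XNOR p) XNOR r
t4 = t1 NAND t2 = (r XNOR p) NAND ((r XNOR p) XNOR r)
At p=0, q=0, r=1: circuit gives 1, formula gives 0.

No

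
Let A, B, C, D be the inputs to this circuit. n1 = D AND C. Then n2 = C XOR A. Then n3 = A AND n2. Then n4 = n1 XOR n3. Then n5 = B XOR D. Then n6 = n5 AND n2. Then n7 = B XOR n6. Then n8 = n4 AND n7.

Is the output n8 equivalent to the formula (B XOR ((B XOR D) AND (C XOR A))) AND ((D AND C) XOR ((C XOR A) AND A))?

n1 = D AND C
n2 = C XOR A
n3 = A AND n2 = A AND (C XOR A)
n4 = n1 XOR n3 = (D AND C) XOR (A AND (C XOR A))
n5 = B XOR D
n6 = n5 AND n2 = (B XOR D) AND (C XOR A)
n7 = B XOR n6 = B XOR ((B XOR D) AND (C XOR A))
n8 = n4 AND n7 = ((D AND C) XOR (A AND (C XOR A))) AND (B XOR ((B XOR D) AND (C XOR A)))
At A=0, B=0, C=0, D=0: circuit gives 0, formula gives 0.
At A=0, B=0, C=1, D=1: circuit gives 1, formula gives 1.
Agrees on all 16 inputs.

Yes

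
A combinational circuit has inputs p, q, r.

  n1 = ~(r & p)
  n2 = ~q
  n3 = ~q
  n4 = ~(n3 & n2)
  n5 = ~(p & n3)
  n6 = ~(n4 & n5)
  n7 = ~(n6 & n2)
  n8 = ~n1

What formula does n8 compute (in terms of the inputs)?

~(~(r & p))

n1 = ~(r & p)
n8 = ~n1 = ~(~(r & p))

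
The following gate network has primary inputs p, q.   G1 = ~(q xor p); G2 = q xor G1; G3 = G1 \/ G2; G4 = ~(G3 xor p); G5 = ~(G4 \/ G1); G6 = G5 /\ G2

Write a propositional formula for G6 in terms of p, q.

(~((~(((~(q xor p)) \/ (q xor (~(q xor p)))) xor p)) \/ (~(q xor p)))) /\ (q xor (~(q xor p)))

G1 = ~(q xor p)
G2 = q xor G1 = q xor (~(q xor p))
G3 = G1 \/ G2 = (~(q xor p)) \/ (q xor (~(q xor p)))
G4 = ~(G3 xor p) = ~(((~(q xor p)) \/ (q xor (~(q xor p)))) xor p)
G5 = ~(G4 \/ G1) = ~((~(((~(q xor p)) \/ (q xor (~(q xor p)))) xor p)) \/ (~(q xor p)))
G6 = G5 /\ G2 = (~((~(((~(q xor p)) \/ (q xor (~(q xor p)))) xor p)) \/ (~(q xor p)))) /\ (q xor (~(q xor p)))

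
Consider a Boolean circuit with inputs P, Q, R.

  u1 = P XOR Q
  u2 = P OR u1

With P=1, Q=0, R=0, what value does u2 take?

u1 = 1 XOR 0 = 1
u2 = 1 OR 1 = 1

1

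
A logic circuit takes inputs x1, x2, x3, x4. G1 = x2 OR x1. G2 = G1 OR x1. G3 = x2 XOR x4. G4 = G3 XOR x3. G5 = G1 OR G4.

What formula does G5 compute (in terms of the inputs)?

(x2 OR x1) OR ((x2 XOR x4) XOR x3)

G1 = x2 OR x1
G3 = x2 XOR x4
G4 = G3 XOR x3 = (x2 XOR x4) XOR x3
G5 = G1 OR G4 = (x2 OR x1) OR ((x2 XOR x4) XOR x3)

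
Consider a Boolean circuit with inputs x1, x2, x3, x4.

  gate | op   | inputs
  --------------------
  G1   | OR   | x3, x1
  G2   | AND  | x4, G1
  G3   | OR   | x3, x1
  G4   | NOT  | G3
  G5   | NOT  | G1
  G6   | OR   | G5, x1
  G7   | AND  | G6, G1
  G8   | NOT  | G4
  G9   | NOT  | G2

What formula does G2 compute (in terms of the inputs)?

x4 AND (x3 OR x1)

G1 = x3 OR x1
G2 = x4 AND G1 = x4 AND (x3 OR x1)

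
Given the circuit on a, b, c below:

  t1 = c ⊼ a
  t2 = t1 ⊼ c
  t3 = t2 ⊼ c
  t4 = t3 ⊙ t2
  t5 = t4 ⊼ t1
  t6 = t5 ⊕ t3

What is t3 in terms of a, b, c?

((c ⊼ a) ⊼ c) ⊼ c

t1 = c ⊼ a
t2 = t1 ⊼ c = (c ⊼ a) ⊼ c
t3 = t2 ⊼ c = ((c ⊼ a) ⊼ c) ⊼ c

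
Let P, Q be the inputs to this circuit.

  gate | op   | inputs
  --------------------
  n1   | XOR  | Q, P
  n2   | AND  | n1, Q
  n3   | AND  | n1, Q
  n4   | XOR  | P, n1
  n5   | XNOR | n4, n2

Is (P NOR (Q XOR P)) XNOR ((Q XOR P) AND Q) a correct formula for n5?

n1 = Q XOR P
n2 = n1 AND Q = (Q XOR P) AND Q
n4 = P XOR n1 = P XOR (Q XOR P)
n5 = n4 XNOR n2 = (P XOR (Q XOR P)) XNOR ((Q XOR P) AND Q)
At P=0, Q=0: circuit gives 1, formula gives 0.

No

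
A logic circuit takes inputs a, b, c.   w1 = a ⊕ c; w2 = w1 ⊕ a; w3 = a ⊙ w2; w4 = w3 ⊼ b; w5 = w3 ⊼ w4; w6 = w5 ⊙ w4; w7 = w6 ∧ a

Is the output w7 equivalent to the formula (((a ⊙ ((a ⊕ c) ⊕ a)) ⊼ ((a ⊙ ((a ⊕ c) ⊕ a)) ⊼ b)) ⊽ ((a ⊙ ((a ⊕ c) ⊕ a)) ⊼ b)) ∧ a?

No

w1 = a ⊕ c
w2 = w1 ⊕ a = (a ⊕ c) ⊕ a
w3 = a ⊙ w2 = a ⊙ ((a ⊕ c) ⊕ a)
w4 = w3 ⊼ b = (a ⊙ ((a ⊕ c) ⊕ a)) ⊼ b
w5 = w3 ⊼ w4 = (a ⊙ ((a ⊕ c) ⊕ a)) ⊼ ((a ⊙ ((a ⊕ c) ⊕ a)) ⊼ b)
w6 = w5 ⊙ w4 = ((a ⊙ ((a ⊕ c) ⊕ a)) ⊼ ((a ⊙ ((a ⊕ c) ⊕ a)) ⊼ b)) ⊙ ((a ⊙ ((a ⊕ c) ⊕ a)) ⊼ b)
w7 = w6 ∧ a = (((a ⊙ ((a ⊕ c) ⊕ a)) ⊼ ((a ⊙ ((a ⊕ c) ⊕ a)) ⊼ b)) ⊙ ((a ⊙ ((a ⊕ c) ⊕ a)) ⊼ b)) ∧ a
At a=1, b=0, c=0: circuit gives 1, formula gives 0.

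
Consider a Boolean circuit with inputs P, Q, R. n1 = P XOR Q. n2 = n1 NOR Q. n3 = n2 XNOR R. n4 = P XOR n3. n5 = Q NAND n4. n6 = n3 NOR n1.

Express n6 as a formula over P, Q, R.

(((P XOR Q) NOR Q) XNOR R) NOR (P XOR Q)

n1 = P XOR Q
n2 = n1 NOR Q = (P XOR Q) NOR Q
n3 = n2 XNOR R = ((P XOR Q) NOR Q) XNOR R
n6 = n3 NOR n1 = (((P XOR Q) NOR Q) XNOR R) NOR (P XOR Q)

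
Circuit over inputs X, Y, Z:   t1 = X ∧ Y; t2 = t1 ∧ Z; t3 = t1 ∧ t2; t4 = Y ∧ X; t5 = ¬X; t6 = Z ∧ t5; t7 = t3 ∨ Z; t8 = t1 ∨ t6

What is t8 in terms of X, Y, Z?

t1 = X ∧ Y
t5 = ¬X
t6 = Z ∧ t5 = Z ∧ ¬X
t8 = t1 ∨ t6 = (X ∧ Y) ∨ (Z ∧ ¬X)

(X ∧ Y) ∨ (Z ∧ ¬X)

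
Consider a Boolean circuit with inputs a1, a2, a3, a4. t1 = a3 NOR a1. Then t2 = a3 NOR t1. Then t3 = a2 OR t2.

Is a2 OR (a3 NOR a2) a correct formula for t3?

No

t1 = a3 NOR a1
t2 = a3 NOR t1 = a3 NOR (a3 NOR a1)
t3 = a2 OR t2 = a2 OR (a3 NOR (a3 NOR a1))
At a1=0, a2=0, a3=0, a4=0: circuit gives 0, formula gives 1.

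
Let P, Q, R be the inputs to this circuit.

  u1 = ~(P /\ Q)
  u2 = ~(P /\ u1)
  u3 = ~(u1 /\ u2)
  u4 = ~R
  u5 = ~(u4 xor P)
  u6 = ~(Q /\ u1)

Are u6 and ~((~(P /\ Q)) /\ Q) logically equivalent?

Yes

u1 = ~(P /\ Q)
u6 = ~(Q /\ u1) = ~(Q /\ (~(P /\ Q)))
At P=0, Q=1, R=0: circuit gives 0, formula gives 0.
At P=0, Q=0, R=0: circuit gives 1, formula gives 1.
Agrees on all 8 inputs.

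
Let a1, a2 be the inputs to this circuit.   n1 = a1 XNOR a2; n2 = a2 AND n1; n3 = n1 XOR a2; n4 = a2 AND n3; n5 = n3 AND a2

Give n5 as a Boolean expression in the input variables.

n1 = a1 XNOR a2
n3 = n1 XOR a2 = (a1 XNOR a2) XOR a2
n5 = n3 AND a2 = ((a1 XNOR a2) XOR a2) AND a2

((a1 XNOR a2) XOR a2) AND a2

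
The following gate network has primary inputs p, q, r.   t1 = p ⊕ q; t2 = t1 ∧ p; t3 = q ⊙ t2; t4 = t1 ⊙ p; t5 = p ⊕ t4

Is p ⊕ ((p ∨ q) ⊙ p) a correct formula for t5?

t1 = p ⊕ q
t4 = t1 ⊙ p = (p ⊕ q) ⊙ p
t5 = p ⊕ t4 = p ⊕ ((p ⊕ q) ⊙ p)
At p=1, q=1, r=0: circuit gives 1, formula gives 0.

No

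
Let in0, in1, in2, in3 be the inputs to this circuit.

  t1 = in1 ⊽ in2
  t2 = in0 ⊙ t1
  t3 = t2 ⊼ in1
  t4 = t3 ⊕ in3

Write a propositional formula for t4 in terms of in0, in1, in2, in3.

t1 = in1 ⊽ in2
t2 = in0 ⊙ t1 = in0 ⊙ (in1 ⊽ in2)
t3 = t2 ⊼ in1 = (in0 ⊙ (in1 ⊽ in2)) ⊼ in1
t4 = t3 ⊕ in3 = ((in0 ⊙ (in1 ⊽ in2)) ⊼ in1) ⊕ in3

((in0 ⊙ (in1 ⊽ in2)) ⊼ in1) ⊕ in3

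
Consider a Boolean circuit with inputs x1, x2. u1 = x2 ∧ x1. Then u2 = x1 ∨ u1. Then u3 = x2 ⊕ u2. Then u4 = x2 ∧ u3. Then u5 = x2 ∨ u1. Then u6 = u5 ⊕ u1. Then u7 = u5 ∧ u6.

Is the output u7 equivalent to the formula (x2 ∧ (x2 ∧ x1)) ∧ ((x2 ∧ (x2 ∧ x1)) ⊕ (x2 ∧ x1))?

u1 = x2 ∧ x1
u5 = x2 ∨ u1 = x2 ∨ (x2 ∧ x1)
u6 = u5 ⊕ u1 = (x2 ∨ (x2 ∧ x1)) ⊕ (x2 ∧ x1)
u7 = u5 ∧ u6 = (x2 ∨ (x2 ∧ x1)) ∧ ((x2 ∨ (x2 ∧ x1)) ⊕ (x2 ∧ x1))
At x1=0, x2=1: circuit gives 1, formula gives 0.

No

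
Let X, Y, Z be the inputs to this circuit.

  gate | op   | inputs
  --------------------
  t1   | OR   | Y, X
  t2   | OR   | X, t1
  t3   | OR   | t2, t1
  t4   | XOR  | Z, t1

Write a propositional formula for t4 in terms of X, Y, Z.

Z XOR (Y OR X)

t1 = Y OR X
t4 = Z XOR t1 = Z XOR (Y OR X)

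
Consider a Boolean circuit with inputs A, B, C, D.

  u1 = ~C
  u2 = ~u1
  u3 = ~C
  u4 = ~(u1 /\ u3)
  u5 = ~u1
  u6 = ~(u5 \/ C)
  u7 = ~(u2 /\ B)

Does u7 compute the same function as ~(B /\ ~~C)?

u1 = ~C
u2 = ~u1 = ~~C
u7 = ~(u2 /\ B) = ~(~~C /\ B)
At A=0, B=1, C=1, D=0: circuit gives 0, formula gives 0.
At A=0, B=0, C=0, D=0: circuit gives 1, formula gives 1.
Agrees on all 16 inputs.

Yes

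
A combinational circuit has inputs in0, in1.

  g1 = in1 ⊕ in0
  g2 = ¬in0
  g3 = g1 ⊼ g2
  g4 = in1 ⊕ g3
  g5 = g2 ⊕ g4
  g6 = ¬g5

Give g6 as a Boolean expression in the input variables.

¬(¬in0 ⊕ (in1 ⊕ ((in1 ⊕ in0) ⊼ ¬in0)))

g1 = in1 ⊕ in0
g2 = ¬in0
g3 = g1 ⊼ g2 = (in1 ⊕ in0) ⊼ ¬in0
g4 = in1 ⊕ g3 = in1 ⊕ ((in1 ⊕ in0) ⊼ ¬in0)
g5 = g2 ⊕ g4 = ¬in0 ⊕ (in1 ⊕ ((in1 ⊕ in0) ⊼ ¬in0))
g6 = ¬g5 = ¬(¬in0 ⊕ (in1 ⊕ ((in1 ⊕ in0) ⊼ ¬in0)))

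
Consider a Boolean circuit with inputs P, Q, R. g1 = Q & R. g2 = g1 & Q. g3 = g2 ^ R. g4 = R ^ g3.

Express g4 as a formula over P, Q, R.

g1 = Q & R
g2 = g1 & Q = (Q & R) & Q
g3 = g2 ^ R = ((Q & R) & Q) ^ R
g4 = R ^ g3 = R ^ (((Q & R) & Q) ^ R)

R ^ (((Q & R) & Q) ^ R)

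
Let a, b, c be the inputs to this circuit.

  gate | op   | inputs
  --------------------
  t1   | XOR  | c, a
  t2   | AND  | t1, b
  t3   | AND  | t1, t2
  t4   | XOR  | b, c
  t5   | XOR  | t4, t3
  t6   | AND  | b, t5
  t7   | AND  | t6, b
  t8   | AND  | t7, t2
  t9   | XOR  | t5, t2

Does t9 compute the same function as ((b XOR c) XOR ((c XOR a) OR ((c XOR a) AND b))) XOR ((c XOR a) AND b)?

t1 = c XOR a
t2 = t1 AND b = (c XOR a) AND b
t3 = t1 AND t2 = (c XOR a) AND ((c XOR a) AND b)
t4 = b XOR c
t5 = t4 XOR t3 = (b XOR c) XOR ((c XOR a) AND ((c XOR a) AND b))
t9 = t5 XOR t2 = ((b XOR c) XOR ((c XOR a) AND ((c XOR a) AND b))) XOR ((c XOR a) AND b)
At a=0, b=0, c=1: circuit gives 1, formula gives 0.

No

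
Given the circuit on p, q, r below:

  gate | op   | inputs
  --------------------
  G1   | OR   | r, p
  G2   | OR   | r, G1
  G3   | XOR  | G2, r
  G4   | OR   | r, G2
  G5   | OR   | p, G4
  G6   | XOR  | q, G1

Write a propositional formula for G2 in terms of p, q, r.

r OR (r OR p)

G1 = r OR p
G2 = r OR G1 = r OR (r OR p)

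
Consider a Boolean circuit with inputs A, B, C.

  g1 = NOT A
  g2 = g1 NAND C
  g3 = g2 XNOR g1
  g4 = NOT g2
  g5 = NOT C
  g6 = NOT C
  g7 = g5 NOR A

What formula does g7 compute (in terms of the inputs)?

NOT C NOR A

g5 = NOT C
g7 = g5 NOR A = NOT C NOR A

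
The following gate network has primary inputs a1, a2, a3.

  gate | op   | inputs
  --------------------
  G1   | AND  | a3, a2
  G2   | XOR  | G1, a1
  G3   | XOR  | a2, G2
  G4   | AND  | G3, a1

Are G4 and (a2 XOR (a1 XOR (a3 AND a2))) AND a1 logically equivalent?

G1 = a3 AND a2
G2 = G1 XOR a1 = (a3 AND a2) XOR a1
G3 = a2 XOR G2 = a2 XOR ((a3 AND a2) XOR a1)
G4 = G3 AND a1 = (a2 XOR ((a3 AND a2) XOR a1)) AND a1
At a1=0, a2=0, a3=0: circuit gives 0, formula gives 0.
At a1=1, a2=0, a3=0: circuit gives 1, formula gives 1.
Agrees on all 8 inputs.

Yes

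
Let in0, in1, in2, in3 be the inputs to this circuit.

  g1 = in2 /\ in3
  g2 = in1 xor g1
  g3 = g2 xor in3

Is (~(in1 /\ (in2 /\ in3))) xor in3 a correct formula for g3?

g1 = in2 /\ in3
g2 = in1 xor g1 = in1 xor (in2 /\ in3)
g3 = g2 xor in3 = (in1 xor (in2 /\ in3)) xor in3
At in0=0, in1=0, in2=0, in3=0: circuit gives 0, formula gives 1.

No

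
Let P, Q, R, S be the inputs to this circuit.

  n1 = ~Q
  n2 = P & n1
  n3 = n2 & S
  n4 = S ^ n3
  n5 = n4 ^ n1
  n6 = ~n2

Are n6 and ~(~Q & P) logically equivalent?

Yes

n1 = ~Q
n2 = P & n1 = P & ~Q
n6 = ~n2 = ~(P & ~Q)
At P=1, Q=0, R=0, S=0: circuit gives 0, formula gives 0.
At P=0, Q=0, R=0, S=0: circuit gives 1, formula gives 1.
Agrees on all 16 inputs.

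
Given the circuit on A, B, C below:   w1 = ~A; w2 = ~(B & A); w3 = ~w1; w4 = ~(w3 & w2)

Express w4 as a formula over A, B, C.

w1 = ~A
w2 = ~(B & A)
w3 = ~w1 = ~~A
w4 = ~(w3 & w2) = ~(~~A & (~(B & A)))

~(~~A & (~(B & A)))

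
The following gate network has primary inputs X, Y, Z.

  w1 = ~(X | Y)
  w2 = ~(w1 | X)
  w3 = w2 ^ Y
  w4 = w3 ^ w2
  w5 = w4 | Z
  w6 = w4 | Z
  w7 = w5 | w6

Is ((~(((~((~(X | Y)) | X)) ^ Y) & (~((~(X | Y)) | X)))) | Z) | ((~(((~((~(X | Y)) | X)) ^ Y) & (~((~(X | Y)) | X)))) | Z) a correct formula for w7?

w1 = ~(X | Y)
w2 = ~(w1 | X) = ~((~(X | Y)) | X)
w3 = w2 ^ Y = (~((~(X | Y)) | X)) ^ Y
w4 = w3 ^ w2 = ((~((~(X | Y)) | X)) ^ Y) ^ (~((~(X | Y)) | X))
w5 = w4 | Z = (((~((~(X | Y)) | X)) ^ Y) ^ (~((~(X | Y)) | X))) | Z
w6 = w4 | Z = (((~((~(X | Y)) | X)) ^ Y) ^ (~((~(X | Y)) | X))) | Z
w7 = w5 | w6 = ((((~((~(X | Y)) | X)) ^ Y) ^ (~((~(X | Y)) | X))) | Z) | ((((~((~(X | Y)) | X)) ^ Y) ^ (~((~(X | Y)) | X))) | Z)
At X=0, Y=0, Z=0: circuit gives 0, formula gives 1.

No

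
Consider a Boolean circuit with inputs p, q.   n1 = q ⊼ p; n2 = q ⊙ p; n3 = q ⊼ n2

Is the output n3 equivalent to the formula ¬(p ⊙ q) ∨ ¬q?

Yes

n2 = q ⊙ p
n3 = q ⊼ n2 = q ⊼ (q ⊙ p)
At p=1, q=1: circuit gives 0, formula gives 0.
At p=0, q=0: circuit gives 1, formula gives 1.
Agrees on all 4 inputs.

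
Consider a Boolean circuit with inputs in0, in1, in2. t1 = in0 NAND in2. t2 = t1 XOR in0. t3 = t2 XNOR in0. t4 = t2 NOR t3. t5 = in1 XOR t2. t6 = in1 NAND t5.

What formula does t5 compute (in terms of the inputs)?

in1 XOR ((in0 NAND in2) XOR in0)

t1 = in0 NAND in2
t2 = t1 XOR in0 = (in0 NAND in2) XOR in0
t5 = in1 XOR t2 = in1 XOR ((in0 NAND in2) XOR in0)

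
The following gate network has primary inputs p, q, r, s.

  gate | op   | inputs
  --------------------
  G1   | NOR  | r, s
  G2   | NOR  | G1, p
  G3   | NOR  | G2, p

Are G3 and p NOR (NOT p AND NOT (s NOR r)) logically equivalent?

G1 = r NOR s
G2 = G1 NOR p = (r NOR s) NOR p
G3 = G2 NOR p = ((r NOR s) NOR p) NOR p
At p=0, q=0, r=0, s=1: circuit gives 0, formula gives 0.
At p=0, q=0, r=0, s=0: circuit gives 1, formula gives 1.
Agrees on all 16 inputs.

Yes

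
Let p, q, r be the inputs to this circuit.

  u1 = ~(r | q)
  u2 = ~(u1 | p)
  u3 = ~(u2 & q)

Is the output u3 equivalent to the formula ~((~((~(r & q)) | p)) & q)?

No

u1 = ~(r | q)
u2 = ~(u1 | p) = ~((~(r | q)) | p)
u3 = ~(u2 & q) = ~((~((~(r | q)) | p)) & q)
At p=0, q=1, r=0: circuit gives 0, formula gives 1.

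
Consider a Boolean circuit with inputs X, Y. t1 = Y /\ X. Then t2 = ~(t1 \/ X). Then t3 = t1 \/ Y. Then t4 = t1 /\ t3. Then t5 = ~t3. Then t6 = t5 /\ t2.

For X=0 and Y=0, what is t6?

1

t1 = 0 /\ 0 = 0
t2 = ~(0 \/ 0) = 1
t3 = 0 \/ 0 = 0
t5 = ~0 = 1
t6 = 1 /\ 1 = 1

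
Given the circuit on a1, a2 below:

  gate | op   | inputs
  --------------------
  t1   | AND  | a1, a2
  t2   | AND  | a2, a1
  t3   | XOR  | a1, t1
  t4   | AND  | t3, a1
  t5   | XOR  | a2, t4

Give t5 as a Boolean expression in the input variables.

a2 XOR ((a1 XOR (a1 AND a2)) AND a1)

t1 = a1 AND a2
t3 = a1 XOR t1 = a1 XOR (a1 AND a2)
t4 = t3 AND a1 = (a1 XOR (a1 AND a2)) AND a1
t5 = a2 XOR t4 = a2 XOR ((a1 XOR (a1 AND a2)) AND a1)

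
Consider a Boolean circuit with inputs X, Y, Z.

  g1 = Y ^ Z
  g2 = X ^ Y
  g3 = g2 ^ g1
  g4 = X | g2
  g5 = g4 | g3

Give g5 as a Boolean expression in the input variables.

g1 = Y ^ Z
g2 = X ^ Y
g3 = g2 ^ g1 = (X ^ Y) ^ (Y ^ Z)
g4 = X | g2 = X | (X ^ Y)
g5 = g4 | g3 = (X | (X ^ Y)) | ((X ^ Y) ^ (Y ^ Z))

(X | (X ^ Y)) | ((X ^ Y) ^ (Y ^ Z))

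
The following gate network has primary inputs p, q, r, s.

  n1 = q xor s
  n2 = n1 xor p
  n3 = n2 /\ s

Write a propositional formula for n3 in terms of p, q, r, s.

((q xor s) xor p) /\ s

n1 = q xor s
n2 = n1 xor p = (q xor s) xor p
n3 = n2 /\ s = ((q xor s) xor p) /\ s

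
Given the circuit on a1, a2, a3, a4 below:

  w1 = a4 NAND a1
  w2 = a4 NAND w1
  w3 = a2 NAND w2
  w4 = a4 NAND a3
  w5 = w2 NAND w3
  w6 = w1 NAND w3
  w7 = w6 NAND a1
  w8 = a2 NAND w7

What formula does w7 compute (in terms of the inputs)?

((a4 NAND a1) NAND (a2 NAND (a4 NAND (a4 NAND a1)))) NAND a1

w1 = a4 NAND a1
w2 = a4 NAND w1 = a4 NAND (a4 NAND a1)
w3 = a2 NAND w2 = a2 NAND (a4 NAND (a4 NAND a1))
w6 = w1 NAND w3 = (a4 NAND a1) NAND (a2 NAND (a4 NAND (a4 NAND a1)))
w7 = w6 NAND a1 = ((a4 NAND a1) NAND (a2 NAND (a4 NAND (a4 NAND a1)))) NAND a1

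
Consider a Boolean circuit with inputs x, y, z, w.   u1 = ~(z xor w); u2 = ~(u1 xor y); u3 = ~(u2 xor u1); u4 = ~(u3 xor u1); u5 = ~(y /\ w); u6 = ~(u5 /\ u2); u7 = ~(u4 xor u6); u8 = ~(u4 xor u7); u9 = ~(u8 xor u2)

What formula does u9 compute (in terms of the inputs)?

u1 = ~(z xor w)
u2 = ~(u1 xor y) = ~((~(z xor w)) xor y)
u3 = ~(u2 xor u1) = ~((~((~(z xor w)) xor y)) xor (~(z xor w)))
u4 = ~(u3 xor u1) = ~((~((~((~(z xor w)) xor y)) xor (~(z xor w)))) xor (~(z xor w)))
u5 = ~(y /\ w)
u6 = ~(u5 /\ u2) = ~((~(y /\ w)) /\ (~((~(z xor w)) xor y)))
u7 = ~(u4 xor u6) = ~((~((~((~((~(z xor w)) xor y)) xor (~(z xor w)))) xor (~(z xor w)))) xor (~((~(y /\ w)) /\ (~((~(z xor w)) xor y)))))
u8 = ~(u4 xor u7) = ~((~((~((~((~(z xor w)) xor y)) xor (~(z xor w)))) xor (~(z xor w)))) xor (~((~((~((~((~(z xor w)) xor y)) xor (~(z xor w)))) xor (~(z xor w)))) xor (~((~(y /\ w)) /\ (~((~(z xor w)) xor y)))))))
u9 = ~(u8 xor u2) = ~((~((~((~((~((~(z xor w)) xor y)) xor (~(z xor w)))) xor (~(z xor w)))) xor (~((~((~((~((~(z xor w)) xor y)) xor (~(z xor w)))) xor (~(z xor w)))) xor (~((~(y /\ w)) /\ (~((~(z xor w)) xor y)))))))) xor (~((~(z xor w)) xor y)))

~((~((~((~((~((~(z xor w)) xor y)) xor (~(z xor w)))) xor (~(z xor w)))) xor (~((~((~((~((~(z xor w)) xor y)) xor (~(z xor w)))) xor (~(z xor w)))) xor (~((~(y /\ w)) /\ (~((~(z xor w)) xor y)))))))) xor (~((~(z xor w)) xor y)))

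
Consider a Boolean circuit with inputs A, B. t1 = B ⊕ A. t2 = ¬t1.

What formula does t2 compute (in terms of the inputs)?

t1 = B ⊕ A
t2 = ¬t1 = ¬(B ⊕ A)

¬(B ⊕ A)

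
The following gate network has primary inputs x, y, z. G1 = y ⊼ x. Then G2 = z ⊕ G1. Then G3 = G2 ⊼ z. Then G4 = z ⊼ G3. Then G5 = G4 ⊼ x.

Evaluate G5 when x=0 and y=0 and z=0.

G1 = 0 ⊼ 0 = 1
G2 = 0 ⊕ 1 = 1
G3 = 1 ⊼ 0 = 1
G4 = 0 ⊼ 1 = 1
G5 = 1 ⊼ 0 = 1

1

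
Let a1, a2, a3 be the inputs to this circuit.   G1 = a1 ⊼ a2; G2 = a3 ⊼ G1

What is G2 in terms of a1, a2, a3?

G1 = a1 ⊼ a2
G2 = a3 ⊼ G1 = a3 ⊼ (a1 ⊼ a2)

a3 ⊼ (a1 ⊼ a2)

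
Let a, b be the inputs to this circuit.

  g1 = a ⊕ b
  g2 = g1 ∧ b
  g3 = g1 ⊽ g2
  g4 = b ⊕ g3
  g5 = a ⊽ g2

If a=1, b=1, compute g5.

g1 = 1 ⊕ 1 = 0
g2 = 0 ∧ 1 = 0
g5 = 1 ⊽ 0 = 0

0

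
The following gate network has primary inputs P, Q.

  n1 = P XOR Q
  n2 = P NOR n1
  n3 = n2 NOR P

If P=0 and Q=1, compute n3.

1

n1 = 0 XOR 1 = 1
n2 = 0 NOR 1 = 0
n3 = 0 NOR 0 = 1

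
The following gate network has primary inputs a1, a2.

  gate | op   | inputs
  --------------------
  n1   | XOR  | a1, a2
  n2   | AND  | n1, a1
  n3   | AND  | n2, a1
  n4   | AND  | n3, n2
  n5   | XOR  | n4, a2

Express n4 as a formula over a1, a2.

(((a1 XOR a2) AND a1) AND a1) AND ((a1 XOR a2) AND a1)

n1 = a1 XOR a2
n2 = n1 AND a1 = (a1 XOR a2) AND a1
n3 = n2 AND a1 = ((a1 XOR a2) AND a1) AND a1
n4 = n3 AND n2 = (((a1 XOR a2) AND a1) AND a1) AND ((a1 XOR a2) AND a1)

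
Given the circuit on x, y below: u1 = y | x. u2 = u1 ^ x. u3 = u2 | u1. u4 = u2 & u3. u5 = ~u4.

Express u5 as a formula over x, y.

u1 = y | x
u2 = u1 ^ x = (y | x) ^ x
u3 = u2 | u1 = ((y | x) ^ x) | (y | x)
u4 = u2 & u3 = ((y | x) ^ x) & (((y | x) ^ x) | (y | x))
u5 = ~u4 = ~(((y | x) ^ x) & (((y | x) ^ x) | (y | x)))

~(((y | x) ^ x) & (((y | x) ^ x) | (y | x)))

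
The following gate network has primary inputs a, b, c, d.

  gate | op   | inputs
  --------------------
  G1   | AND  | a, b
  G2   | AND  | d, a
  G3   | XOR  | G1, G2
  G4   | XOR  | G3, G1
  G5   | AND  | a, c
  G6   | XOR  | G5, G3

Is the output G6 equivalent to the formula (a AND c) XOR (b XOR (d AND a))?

No

G1 = a AND b
G2 = d AND a
G3 = G1 XOR G2 = (a AND b) XOR (d AND a)
G5 = a AND c
G6 = G5 XOR G3 = (a AND c) XOR ((a AND b) XOR (d AND a))
At a=0, b=1, c=0, d=0: circuit gives 0, formula gives 1.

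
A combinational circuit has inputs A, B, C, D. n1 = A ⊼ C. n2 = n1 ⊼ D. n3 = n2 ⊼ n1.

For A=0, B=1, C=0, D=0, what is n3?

0

n1 = 0 ⊼ 0 = 1
n2 = 1 ⊼ 0 = 1
n3 = 1 ⊼ 1 = 0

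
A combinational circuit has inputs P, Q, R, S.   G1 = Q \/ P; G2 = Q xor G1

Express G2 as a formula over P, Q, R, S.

Q xor (Q \/ P)

G1 = Q \/ P
G2 = Q xor G1 = Q xor (Q \/ P)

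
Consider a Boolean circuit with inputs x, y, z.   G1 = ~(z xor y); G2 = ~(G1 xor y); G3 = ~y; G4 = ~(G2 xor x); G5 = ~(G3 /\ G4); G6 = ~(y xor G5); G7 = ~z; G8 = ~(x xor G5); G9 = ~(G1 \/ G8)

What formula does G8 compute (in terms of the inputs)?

~(x xor (~(~y /\ (~((~((~(z xor y)) xor y)) xor x)))))

G1 = ~(z xor y)
G2 = ~(G1 xor y) = ~((~(z xor y)) xor y)
G3 = ~y
G4 = ~(G2 xor x) = ~((~((~(z xor y)) xor y)) xor x)
G5 = ~(G3 /\ G4) = ~(~y /\ (~((~((~(z xor y)) xor y)) xor x)))
G8 = ~(x xor G5) = ~(x xor (~(~y /\ (~((~((~(z xor y)) xor y)) xor x)))))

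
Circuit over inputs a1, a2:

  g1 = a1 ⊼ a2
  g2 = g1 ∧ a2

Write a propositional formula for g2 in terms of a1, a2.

(a1 ⊼ a2) ∧ a2

g1 = a1 ⊼ a2
g2 = g1 ∧ a2 = (a1 ⊼ a2) ∧ a2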